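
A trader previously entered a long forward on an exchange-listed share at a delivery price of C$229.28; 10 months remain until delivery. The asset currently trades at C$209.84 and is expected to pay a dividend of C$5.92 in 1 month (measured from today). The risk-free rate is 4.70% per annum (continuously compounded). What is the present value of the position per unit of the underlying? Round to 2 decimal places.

PV(remaining dividends) I = 5.92·e^(−0.0470·1/12) = 5.8969
Current forward F = (S − I)·e^(rT) = (209.84 − 5.8969)·e^(0.0470·10/12) = 203.9431 × 1.039944 = 212.0894
Value (long) = (F − K)·e^(−rT) = (212.0894 − 229.28) × 0.961590 = -16.5303
Value = -C$16.53

-C$16.53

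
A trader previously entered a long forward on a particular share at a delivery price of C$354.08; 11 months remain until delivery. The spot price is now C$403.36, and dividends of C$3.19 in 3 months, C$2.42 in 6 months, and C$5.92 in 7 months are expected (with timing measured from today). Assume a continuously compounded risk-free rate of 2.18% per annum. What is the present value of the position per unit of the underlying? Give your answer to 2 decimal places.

PV(remaining dividends) I = 3.19·e^(−0.0218·3/12) + 2.42·e^(−0.0218·6/12) + 5.92·e^(−0.0218·7/12) = 11.4116
Current forward F = (S − I)·e^(rT) = (403.36 − 11.4116)·e^(0.0218·11/12) = 391.9484 × 1.020184 = 399.8595
Value (long) = (F − K)·e^(−rT) = (399.8595 − 354.08) × 0.980215 = 44.8738
Value = C$44.87

C$44.87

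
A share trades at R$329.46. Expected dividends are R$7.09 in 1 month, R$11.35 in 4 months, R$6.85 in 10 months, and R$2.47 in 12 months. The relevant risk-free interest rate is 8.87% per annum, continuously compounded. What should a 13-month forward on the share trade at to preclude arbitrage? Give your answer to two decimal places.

R$333.32

PV(dividends) I = 7.09·e^(−0.0887·1/12) + 11.35·e^(−0.0887·4/12) + 6.85·e^(−0.0887·10/12) + 2.47·e^(−0.0887·12/12)
I = 7.0378 + 11.0193 + 6.3619 + 2.2603 = 26.6793
F = (S − I)·e^(rT) = (329.46 − 26.6793) · e^(0.0887·13/12)
= 302.7807 · e^0.096092 = 302.7807 × 1.100860 = R$333.32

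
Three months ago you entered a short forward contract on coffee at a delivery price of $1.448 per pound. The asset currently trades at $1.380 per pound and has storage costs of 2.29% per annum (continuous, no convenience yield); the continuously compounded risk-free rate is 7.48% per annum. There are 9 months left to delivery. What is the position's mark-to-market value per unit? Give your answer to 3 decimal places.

Current fair forward for the remaining 9 months: F = S·e^((r + u)·T), (r + u) = 0.0748 + 0.0229 = 0.0977
F = 1.380 · e^(0.0977 × 9/12) = 1.380 × 1.076026 = 1.4849
Value of long forward = (F − K)·e^(−rT) = (1.4849 − 1.448) · e^(−0.0748·9/12)
= 0.0369 × 0.945445 = 0.035
Short position value = −(long value) = -$0.035

-$0.035 per pound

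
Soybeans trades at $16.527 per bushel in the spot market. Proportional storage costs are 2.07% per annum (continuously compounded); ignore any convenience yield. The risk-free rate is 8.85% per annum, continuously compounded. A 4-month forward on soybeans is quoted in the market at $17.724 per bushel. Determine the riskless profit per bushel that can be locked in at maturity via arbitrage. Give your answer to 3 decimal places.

Fair forward: F* = S·e^(carry·T), with carry = (r + u) = 0.0885 + 0.0207 = 0.1092
F* = 16.527 · e^(0.1092 × 4/12) = 16.527 · e^0.036400 = 16.527 × 1.037071 = $17.1397
Market $17.724 > fair $17.1397: forward overpriced → cash-and-carry (buy spot, short the forward).
At maturity, profit = |F_mkt − F*| = |17.724 − 17.1397| = $0.584 per bushel

$0.584 per bushel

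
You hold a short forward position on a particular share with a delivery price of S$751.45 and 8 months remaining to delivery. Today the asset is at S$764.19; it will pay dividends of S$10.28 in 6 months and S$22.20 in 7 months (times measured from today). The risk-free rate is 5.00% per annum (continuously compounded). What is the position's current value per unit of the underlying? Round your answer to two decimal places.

-S$5.79

PV(remaining dividends) I = 10.28·e^(−0.0500·6/12) + 22.20·e^(−0.0500·7/12) = 31.5880
Current forward F = (S − I)·e^(rT) = (764.19 − 31.5880)·e^(0.0500·8/12) = 732.6020 × 1.033895 = 757.4335
Value (long) = (F − K)·e^(−rT) = (757.4335 − 751.45) × 0.967216 = 5.7873
Short position value = −(long value) = -S$5.79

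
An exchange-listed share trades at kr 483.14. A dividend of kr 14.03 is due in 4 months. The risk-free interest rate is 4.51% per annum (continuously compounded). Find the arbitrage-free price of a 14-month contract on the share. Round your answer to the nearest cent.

PV(dividends) I = 14.03·e^(−0.0451·4/12)
I = 13.8207
F = (S − I)·e^(rT) = (483.14 − 13.8207) · e^(0.0451·14/12)
= 469.3193 · e^0.052617 = 469.3193 × 1.054026 = kr 494.67

kr 494.67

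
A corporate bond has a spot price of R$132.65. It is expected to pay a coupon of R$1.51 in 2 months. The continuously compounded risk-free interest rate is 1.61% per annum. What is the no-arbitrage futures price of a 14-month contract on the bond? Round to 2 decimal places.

R$133.63

PV(coupons) I = 1.51·e^(−0.0161·2/12)
I = 1.5060
F = (S − I)·e^(rT) = (132.65 − 1.5060) · e^(0.0161·14/12)
= 131.1440 · e^0.018783 = 131.1440 × 1.018961 = R$133.63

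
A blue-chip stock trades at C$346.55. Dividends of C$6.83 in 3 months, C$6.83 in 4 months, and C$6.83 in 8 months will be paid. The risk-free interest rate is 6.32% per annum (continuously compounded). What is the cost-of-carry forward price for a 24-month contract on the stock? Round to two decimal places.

PV(dividends) I = 6.83·e^(−0.0632·3/12) + 6.83·e^(−0.0632·4/12) + 6.83·e^(−0.0632·8/12)
I = 6.7229 + 6.6876 + 6.5482 = 19.9587
F = (S − I)·e^(rT) = (346.55 − 19.9587) · e^(0.0632·24/12)
= 326.5913 · e^0.126400 = 326.5913 × 1.134736 = C$370.59

C$370.59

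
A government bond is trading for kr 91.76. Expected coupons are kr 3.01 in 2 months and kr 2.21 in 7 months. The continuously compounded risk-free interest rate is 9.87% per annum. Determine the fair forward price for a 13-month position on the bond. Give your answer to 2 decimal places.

kr 96.50

PV(coupons) I = 3.01·e^(−0.0987·2/12) + 2.21·e^(−0.0987·7/12)
I = 2.9609 + 2.0864 = 5.0473
F = (S − I)·e^(rT) = (91.76 − 5.0473) · e^(0.0987·13/12)
= 86.7127 · e^0.106925 = 86.7127 × 1.112851 = kr 96.50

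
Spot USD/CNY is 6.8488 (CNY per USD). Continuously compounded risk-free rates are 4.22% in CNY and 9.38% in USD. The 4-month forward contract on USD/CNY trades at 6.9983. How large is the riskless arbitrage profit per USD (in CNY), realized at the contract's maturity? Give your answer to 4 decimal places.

0.2663 per USD (in CNY)

Fair forward: F* = S·e^(carry·T), with carry = (r_CNY − r_USD) = 0.0422 − 0.0938 = -0.0516
F* = 6.8488 · e^(-0.0516 × 4/12) = 6.8488 · e^-0.017200 = 6.8488 × 0.982947 = 6.7320
Market 6.9983 > fair 6.7320: forward overpriced → cash-and-carry (buy spot, short the forward).
At maturity, profit = |F_mkt − F*| = |6.9983 − 6.7320| = 0.2663 per USD (in CNY)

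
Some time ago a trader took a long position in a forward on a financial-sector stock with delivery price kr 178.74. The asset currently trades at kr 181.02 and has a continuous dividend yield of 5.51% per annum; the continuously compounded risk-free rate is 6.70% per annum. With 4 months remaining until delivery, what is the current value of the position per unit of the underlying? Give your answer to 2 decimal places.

kr 2.93

Current fair forward for the remaining 4 months: F = S·e^((r − q)·T), (r − q) = 0.0670 − 0.0551 = 0.0119
F = 181.02 · e^(0.0119 × 4/12) = 181.02 × 1.003975 = 181.7396
Value of long forward = (F − K)·e^(−rT) = (181.7396 − 178.74) · e^(−0.0670·4/12)
= 2.9996 × 0.977914 = 2.93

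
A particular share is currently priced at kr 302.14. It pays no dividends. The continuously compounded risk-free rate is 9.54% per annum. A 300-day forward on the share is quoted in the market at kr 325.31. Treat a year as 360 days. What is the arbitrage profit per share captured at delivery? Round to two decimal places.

kr 1.83 per share

Fair forward: F* = S·e^(carry·T), with carry = r = 0.0954
F* = 302.14 · e^(0.0954 × 300/360) = 302.14 · e^0.079500 = 302.14 × 1.082746 = kr 327.1409
Market kr 325.31 < fair kr 327.1409: forward underpriced → reverse cash-and-carry (short spot, go long the forward).
At maturity, profit = |F_mkt − F*| = |325.31 − 327.1409| = kr 1.83 per share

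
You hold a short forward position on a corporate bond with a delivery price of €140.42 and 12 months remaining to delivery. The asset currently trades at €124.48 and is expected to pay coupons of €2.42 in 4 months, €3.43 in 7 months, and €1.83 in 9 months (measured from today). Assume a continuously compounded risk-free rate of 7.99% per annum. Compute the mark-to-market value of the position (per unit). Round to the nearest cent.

€12.51

PV(remaining coupons) I = 2.42·e^(−0.0799·4/12) + 3.43·e^(−0.0799·7/12) + 1.83·e^(−0.0799·9/12) = 7.3538
Current forward F = (S − I)·e^(rT) = (124.48 − 7.3538)·e^(0.0799·12/12) = 117.1262 × 1.083179 = 126.8686
Value (long) = (F − K)·e^(−rT) = (126.8686 − 140.42) × 0.923209 = -12.5108
Short position value = −(long value) = €12.51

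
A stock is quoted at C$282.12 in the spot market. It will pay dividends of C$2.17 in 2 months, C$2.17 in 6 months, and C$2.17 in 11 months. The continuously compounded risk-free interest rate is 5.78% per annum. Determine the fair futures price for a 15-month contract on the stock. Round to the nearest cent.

C$296.47

PV(dividends) I = 2.17·e^(−0.0578·2/12) + 2.17·e^(−0.0578·6/12) + 2.17·e^(−0.0578·11/12)
I = 2.1492 + 2.1082 + 2.0580 = 6.3154
F = (S − I)·e^(rT) = (282.12 − 6.3154) · e^(0.0578·15/12)
= 275.8046 · e^0.072250 = 275.8046 × 1.074924 = C$296.47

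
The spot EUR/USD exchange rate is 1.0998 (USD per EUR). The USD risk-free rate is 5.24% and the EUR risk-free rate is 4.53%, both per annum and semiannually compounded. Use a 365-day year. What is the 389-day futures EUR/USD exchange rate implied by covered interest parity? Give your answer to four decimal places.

1.1080

By covered interest parity, F = S · (1+r_USD/2)^(2T) / (1+r_EUR/2)^(2T)
= 1.0998 × 1.056674 / 1.048898 = 1.0998 × 1.007413
F = 1.1080 USD per EUR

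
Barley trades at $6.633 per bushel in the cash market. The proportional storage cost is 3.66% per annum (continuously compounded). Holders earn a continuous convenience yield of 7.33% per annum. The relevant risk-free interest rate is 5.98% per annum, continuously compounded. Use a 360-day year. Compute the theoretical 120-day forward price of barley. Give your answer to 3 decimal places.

Net carry = r + u − y = 0.0598 + 0.0366 − 0.0733 = 0.0231
F = S·e^((r+u−y)T) = 6.633 · e^(0.0231 × 120/360) = 6.633 · e^0.007700
= 6.633 × 1.007730 = $6.684 per bushel

$6.684 per bushel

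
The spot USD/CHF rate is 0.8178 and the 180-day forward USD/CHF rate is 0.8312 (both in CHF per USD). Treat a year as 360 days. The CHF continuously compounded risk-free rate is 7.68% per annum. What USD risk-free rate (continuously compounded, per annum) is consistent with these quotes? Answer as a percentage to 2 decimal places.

F = S·e^((r_CHF − r_USD)T) ⇒ r_USD = r_CHF − ln(F/S)/T
ln(0.8312/0.8178) = 0.016253; /(180/360) = 0.032506
r_USD = 0.0768 − 0.032506 = 0.044294
r_USD = 4.43%

4.43%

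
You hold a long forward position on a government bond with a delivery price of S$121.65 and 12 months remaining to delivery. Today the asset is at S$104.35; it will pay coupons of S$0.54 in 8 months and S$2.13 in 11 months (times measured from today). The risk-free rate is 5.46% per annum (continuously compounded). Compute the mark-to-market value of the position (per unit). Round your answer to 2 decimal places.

-S$13.38

PV(remaining coupons) I = 0.54·e^(−0.0546·8/12) + 2.13·e^(−0.0546·11/12) = 2.5467
Current forward F = (S − I)·e^(rT) = (104.35 − 2.5467)·e^(0.0546·12/12) = 101.8033 × 1.056118 = 107.5163
Value (long) = (F − K)·e^(−rT) = (107.5163 − 121.65) × 0.946864 = -13.3827
Value = -S$13.38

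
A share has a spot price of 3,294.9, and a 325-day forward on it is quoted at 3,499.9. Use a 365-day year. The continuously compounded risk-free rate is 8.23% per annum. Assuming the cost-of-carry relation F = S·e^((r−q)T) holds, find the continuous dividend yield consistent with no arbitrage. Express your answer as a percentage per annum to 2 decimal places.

From F = S·e^((r−q)T): (r − q) = ln(F/S)/T
ln(3499.9/3294.9) = ln(1.062217) = 0.060358
(r − q) = 0.060358 / (325/365) = 0.067787
q = r − ln(F/S)/T = 0.0823 − 0.067787 = 0.014513
q = 1.45%

1.45%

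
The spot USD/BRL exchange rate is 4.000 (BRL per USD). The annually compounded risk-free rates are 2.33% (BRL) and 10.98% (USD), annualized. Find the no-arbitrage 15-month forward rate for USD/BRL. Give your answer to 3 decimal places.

By covered interest parity, F = S · (1+r_BRL)^T / (1+r_USD)^T
= 4.000 × 1.029209 / 1.139084 = 4.000 × 0.903541
F = 3.614 BRL per USD

3.614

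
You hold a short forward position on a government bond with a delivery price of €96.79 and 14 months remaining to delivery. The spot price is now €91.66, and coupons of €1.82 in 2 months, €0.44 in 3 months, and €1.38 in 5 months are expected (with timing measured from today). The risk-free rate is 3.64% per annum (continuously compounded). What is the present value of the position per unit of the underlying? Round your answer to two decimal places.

€4.71

PV(remaining coupons) I = 1.82·e^(−0.0364·2/12) + 0.44·e^(−0.0364·3/12) + 1.38·e^(−0.0364·5/12) = 3.6042
Current forward F = (S − I)·e^(rT) = (91.66 − 3.6042)·e^(0.0364·14/12) = 88.0558 × 1.043381 = 91.8757
Value (long) = (F − K)·e^(−rT) = (91.8757 − 96.79) × 0.958422 = -4.7100
Short position value = −(long value) = €4.71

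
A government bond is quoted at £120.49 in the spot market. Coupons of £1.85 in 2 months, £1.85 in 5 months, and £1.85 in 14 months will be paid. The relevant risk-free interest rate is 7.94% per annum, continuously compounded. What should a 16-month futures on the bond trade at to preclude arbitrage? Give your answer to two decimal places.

£128.05

PV(coupons) I = 1.85·e^(−0.0794·2/12) + 1.85·e^(−0.0794·5/12) + 1.85·e^(−0.0794·14/12)
I = 1.8257 + 1.7898 + 1.6863 = 5.3018
F = (S − I)·e^(rT) = (120.49 − 5.3018) · e^(0.0794·16/12)
= 115.1882 · e^0.105867 = 115.1882 × 1.111674 = £128.05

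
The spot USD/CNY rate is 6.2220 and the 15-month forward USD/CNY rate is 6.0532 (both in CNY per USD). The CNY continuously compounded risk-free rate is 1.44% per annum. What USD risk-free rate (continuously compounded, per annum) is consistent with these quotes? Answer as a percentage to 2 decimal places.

3.64%

F = S·e^((r_CNY − r_USD)T) ⇒ r_USD = r_CNY − ln(F/S)/T
ln(6.0532/6.2220) = -0.027504; /(15/12) = -0.022003
r_USD = 0.0144 + 0.022003 = 0.036403
r_USD = 3.64%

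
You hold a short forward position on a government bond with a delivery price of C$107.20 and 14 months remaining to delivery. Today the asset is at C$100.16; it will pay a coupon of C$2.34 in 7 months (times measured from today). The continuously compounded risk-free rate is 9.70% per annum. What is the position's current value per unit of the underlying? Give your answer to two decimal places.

-C$2.22

PV(remaining coupons) I = 2.34·e^(−0.0970·7/12) = 2.2113
Current forward F = (S − I)·e^(rT) = (100.16 − 2.2113)·e^(0.0970·14/12) = 97.9487 × 1.119819 = 109.6848
Value (long) = (F − K)·e^(−rT) = (109.6848 − 107.20) × 0.893002 = 2.2189
Short position value = −(long value) = -C$2.22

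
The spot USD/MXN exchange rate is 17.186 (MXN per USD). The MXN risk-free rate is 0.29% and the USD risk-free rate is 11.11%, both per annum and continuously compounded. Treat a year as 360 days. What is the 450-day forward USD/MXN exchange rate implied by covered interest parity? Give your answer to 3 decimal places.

F = S·e^((r_MXN − r_USD)T) = 17.186 · e^((0.0029 − 0.1111) × 450/360)
= 17.186 · e^-0.135250 = 17.186 × 0.873498
F = 15.012 MXN per USD

15.012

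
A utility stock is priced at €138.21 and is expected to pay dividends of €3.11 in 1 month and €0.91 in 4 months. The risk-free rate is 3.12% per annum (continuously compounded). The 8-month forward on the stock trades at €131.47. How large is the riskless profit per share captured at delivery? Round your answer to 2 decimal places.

PV(dividends) I = 3.11·e^(−0.0312·1/12) + 0.91·e^(−0.0312·4/12) = 4.0025
Fair forward F* = (S − I)·e^(rT) = (138.21 − 4.0025)·e^0.020800 = 134.2075 × 1.021018 = 137.0283
Market €131.47 < fair 137.0283: forward underpriced → reverse cash-and-carry (short the stock, invest proceeds at r, pay the dividends, go long the forward).
Profit at T = |F_mkt − F*| = |131.47 − 137.0283| = €5.56 per share

€5.56 per share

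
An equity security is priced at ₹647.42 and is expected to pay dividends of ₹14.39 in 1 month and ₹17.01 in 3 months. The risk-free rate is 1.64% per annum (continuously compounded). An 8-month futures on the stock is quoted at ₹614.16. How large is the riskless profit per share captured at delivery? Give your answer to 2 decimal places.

₹8.72 per share

PV(dividends) I = 14.39·e^(−0.0164·1/12) + 17.01·e^(−0.0164·3/12) = 31.3107
Fair futures F* = (S − I)·e^(rT) = (647.42 − 31.3107)·e^0.010933 = 616.1093 × 1.010993 = 622.8822
Market ₹614.16 < fair 622.8822: forward underpriced → reverse cash-and-carry (short the stock, invest proceeds at r, pay the dividends, go long the forward).
Profit at T = |F_mkt − F*| = |614.16 − 622.8822| = ₹8.72 per share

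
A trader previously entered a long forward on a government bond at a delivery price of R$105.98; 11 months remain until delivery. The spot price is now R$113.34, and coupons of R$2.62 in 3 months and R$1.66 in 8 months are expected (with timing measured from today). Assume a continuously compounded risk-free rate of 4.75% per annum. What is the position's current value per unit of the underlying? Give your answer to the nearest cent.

R$7.68

PV(remaining coupons) I = 2.62·e^(−0.0475·3/12) + 1.66·e^(−0.0475·8/12) = 4.1973
Current forward F = (S − I)·e^(rT) = (113.34 − 4.1973)·e^(0.0475·11/12) = 109.1427 × 1.044504 = 114.0000
Value (long) = (F − K)·e^(−rT) = (114.0000 − 105.98) × 0.957393 = 7.6783
Value = R$7.68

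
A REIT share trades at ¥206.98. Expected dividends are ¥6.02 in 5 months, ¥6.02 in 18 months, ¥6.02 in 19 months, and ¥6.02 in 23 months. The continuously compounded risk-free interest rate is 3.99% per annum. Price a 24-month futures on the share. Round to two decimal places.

PV(dividends) I = 6.02·e^(−0.0399·5/12) + 6.02·e^(−0.0399·18/12) + 6.02·e^(−0.0399·19/12) + 6.02·e^(−0.0399·23/12)
I = 5.9207 + 5.6703 + 5.6515 + 5.5768 = 22.8193
F = (S − I)·e^(rT) = (206.98 − 22.8193) · e^(0.0399·24/12)
= 184.1607 · e^0.079800 = 184.1607 × 1.083070 = ¥199.46

¥199.46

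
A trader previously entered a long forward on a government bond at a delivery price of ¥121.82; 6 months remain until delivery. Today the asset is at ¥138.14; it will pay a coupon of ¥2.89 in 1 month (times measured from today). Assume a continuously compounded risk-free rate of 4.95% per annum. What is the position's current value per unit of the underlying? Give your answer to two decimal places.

PV(remaining coupons) I = 2.89·e^(−0.0495·1/12) = 2.8781
Current forward F = (S − I)·e^(rT) = (138.14 − 2.8781)·e^(0.0495·6/12) = 135.2619 × 1.025059 = 138.6514
Value (long) = (F − K)·e^(−rT) = (138.6514 − 121.82) × 0.975554 = 16.4199
Value = ¥16.42

¥16.42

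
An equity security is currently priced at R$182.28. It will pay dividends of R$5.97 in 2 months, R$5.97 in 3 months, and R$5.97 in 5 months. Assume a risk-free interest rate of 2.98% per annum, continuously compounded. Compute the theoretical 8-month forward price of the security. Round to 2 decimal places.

PV(dividends) I = 5.97·e^(−0.0298·2/12) + 5.97·e^(−0.0298·3/12) + 5.97·e^(−0.0298·5/12)
I = 5.9404 + 5.9257 + 5.8963 = 17.7624
F = (S − I)·e^(rT) = (182.28 − 17.7624) · e^(0.0298·8/12)
= 164.5176 · e^0.019867 = 164.5176 × 1.020066 = R$167.82

R$167.82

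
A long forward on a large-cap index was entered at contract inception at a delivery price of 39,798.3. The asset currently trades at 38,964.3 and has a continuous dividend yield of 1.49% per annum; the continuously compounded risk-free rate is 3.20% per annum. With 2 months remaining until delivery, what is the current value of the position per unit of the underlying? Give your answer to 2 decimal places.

-718.95

Current fair forward for the remaining 2 months: F = S·e^((r − q)·T), (r − q) = 0.0320 − 0.0149 = 0.0171
F = 38964.3 · e^(0.0171 × 2/12) = 38964.3 × 1.00285407 = 39075.5068
Value of long forward = (F − K)·e^(−rT) = (39075.5068 − 39798.3) · e^(−0.0320·2/12)
= -722.7932 × 0.99468086 = -718.95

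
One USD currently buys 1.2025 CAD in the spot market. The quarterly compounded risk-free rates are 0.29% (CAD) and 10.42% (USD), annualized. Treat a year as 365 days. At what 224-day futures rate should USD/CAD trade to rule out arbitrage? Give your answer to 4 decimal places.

By covered interest parity, F = S · (1+r_CAD/4)^(4T) / (1+r_USD/4)^(4T)
= 1.2025 × 1.001781 / 1.065164 = 1.2025 × 0.940495
F = 1.1309 CAD per USD

1.1309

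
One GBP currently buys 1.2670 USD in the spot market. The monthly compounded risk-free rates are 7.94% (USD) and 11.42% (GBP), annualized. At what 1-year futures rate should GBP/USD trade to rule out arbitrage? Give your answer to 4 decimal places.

1.2240

By covered interest parity, F = S · (1+r_USD/12)^(12T) / (1+r_GBP/12)^(12T)
= 1.2670 × 1.082354 / 1.120371 = 1.2670 × 0.966067
F = 1.2240 USD per GBP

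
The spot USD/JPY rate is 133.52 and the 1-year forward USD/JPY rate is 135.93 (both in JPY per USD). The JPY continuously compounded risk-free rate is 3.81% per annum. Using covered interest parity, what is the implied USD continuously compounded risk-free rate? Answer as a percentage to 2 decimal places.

F = S·e^((r_JPY − r_USD)T) ⇒ r_USD = r_JPY − ln(F/S)/T
ln(135.93/133.52) = 0.017889; /(1) = 0.017889
r_USD = 0.0381 − 0.017889 = 0.020211
r_USD = 2.02%

2.02%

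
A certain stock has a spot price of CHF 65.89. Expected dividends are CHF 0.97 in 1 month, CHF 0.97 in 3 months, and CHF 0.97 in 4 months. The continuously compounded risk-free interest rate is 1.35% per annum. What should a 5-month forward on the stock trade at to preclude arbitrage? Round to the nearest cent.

PV(dividends) I = 0.97·e^(−0.0135·1/12) + 0.97·e^(−0.0135·3/12) + 0.97·e^(−0.0135·4/12)
I = 0.9689 + 0.9667 + 0.9656 = 2.9012
F = (S − I)·e^(rT) = (65.89 − 2.9012) · e^(0.0135·5/12)
= 62.9888 · e^0.005625 = 62.9888 × 1.005641 = CHF 63.34

CHF 63.34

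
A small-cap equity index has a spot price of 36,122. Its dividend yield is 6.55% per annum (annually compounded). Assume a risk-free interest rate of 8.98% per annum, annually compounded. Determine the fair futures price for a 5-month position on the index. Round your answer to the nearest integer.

F = S · (1+r)^T / (1+q)^T
= 36122 × 1.036481 / 1.026788 = 36122 × 1.009440
F = 36,463

36,463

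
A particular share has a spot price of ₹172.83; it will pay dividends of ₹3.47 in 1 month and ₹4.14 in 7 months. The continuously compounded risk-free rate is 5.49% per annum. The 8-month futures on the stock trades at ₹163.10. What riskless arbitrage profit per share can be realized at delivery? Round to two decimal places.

PV(dividends) I = 3.47·e^(−0.0549·1/12) + 4.14·e^(−0.0549·7/12) = 7.4637
Fair futures F* = (S − I)·e^(rT) = (172.83 − 7.4637)·e^0.036600 = 165.3663 × 1.037278 = 171.5308
Market ₹163.10 < fair 171.5308: forward underpriced → reverse cash-and-carry (short the stock, invest proceeds at r, pay the dividends, go long the forward).
Profit at T = |F_mkt − F*| = |163.10 − 171.5308| = ₹8.43 per share

₹8.43 per share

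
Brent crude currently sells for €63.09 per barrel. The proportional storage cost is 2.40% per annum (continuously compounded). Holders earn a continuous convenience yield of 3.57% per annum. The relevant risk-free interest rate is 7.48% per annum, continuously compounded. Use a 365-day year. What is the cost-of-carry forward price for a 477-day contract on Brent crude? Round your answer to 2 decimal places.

Net carry = r + u − y = 0.0748 + 0.0240 − 0.0357 = 0.0631
F = S·e^((r+u−y)T) = 63.09 · e^(0.0631 × 477/365) = 63.09 · e^0.082462
= 63.09 × 1.085957 = €68.51 per barrel

€68.51 per barrel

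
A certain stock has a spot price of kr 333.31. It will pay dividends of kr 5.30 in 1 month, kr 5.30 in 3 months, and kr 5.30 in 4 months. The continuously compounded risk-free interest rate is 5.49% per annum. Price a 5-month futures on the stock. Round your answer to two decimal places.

PV(dividends) I = 5.30·e^(−0.0549·1/12) + 5.30·e^(−0.0549·3/12) + 5.30·e^(−0.0549·4/12)
I = 5.2758 + 5.2278 + 5.2039 = 15.7075
F = (S − I)·e^(rT) = (333.31 − 15.7075) · e^(0.0549·5/12)
= 317.6025 · e^0.022875 = 317.6025 × 1.023139 = kr 324.95

kr 324.95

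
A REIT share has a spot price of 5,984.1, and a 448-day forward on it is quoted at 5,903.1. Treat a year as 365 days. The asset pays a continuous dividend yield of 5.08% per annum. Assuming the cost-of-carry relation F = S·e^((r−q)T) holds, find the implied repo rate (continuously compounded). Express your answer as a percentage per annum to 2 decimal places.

From F = S·e^((r−q)T): (r − q) = ln(F/S)/T
ln(5903.1/5984.1) = ln(0.986464) = -0.013628
(r − q) = -0.013628 / (448/365) = -0.011103
r = ln(F/S)/T + q = -0.011103 + 0.0508 = 0.039697
r = 3.97%

3.97%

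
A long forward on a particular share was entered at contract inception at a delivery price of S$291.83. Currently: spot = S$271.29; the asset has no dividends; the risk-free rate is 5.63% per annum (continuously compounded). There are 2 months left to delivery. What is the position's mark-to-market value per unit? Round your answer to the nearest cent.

-S$17.81

Current fair forward for the remaining 2 months: F = S·e^(r·T), r = 0.0563
F = 271.29 · e^(0.0563 × 2/12) = 271.29 × 1.009427 = 273.8475
Value of long forward = (F − K)·e^(−rT) = (273.8475 − 291.83) · e^(−0.0563·2/12)
= -17.9825 × 0.990661 = -17.81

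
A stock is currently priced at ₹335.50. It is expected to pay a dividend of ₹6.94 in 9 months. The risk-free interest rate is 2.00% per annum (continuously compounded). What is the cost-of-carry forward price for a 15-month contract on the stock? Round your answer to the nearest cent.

PV(dividends) I = 6.94·e^(−0.0200·9/12)
I = 6.8367
F = (S − I)·e^(rT) = (335.50 − 6.8367) · e^(0.0200·15/12)
= 328.6633 · e^0.025000 = 328.6633 × 1.025315 = ₹336.98

₹336.98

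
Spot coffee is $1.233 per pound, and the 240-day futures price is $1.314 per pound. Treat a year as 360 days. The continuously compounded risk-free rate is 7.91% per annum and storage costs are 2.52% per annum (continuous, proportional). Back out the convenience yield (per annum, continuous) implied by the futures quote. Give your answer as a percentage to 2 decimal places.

F = S·e^((r+u−y)T) ⇒ (r+u−y) = ln(F/S)/T
ln(1.314/1.233) = 0.063626; /T ⇒ 0.095439
y = r + u − ln(F/S)/T = 0.0791 + 0.0252 − 0.095439 = 0.008861
y = 0.89%

0.89%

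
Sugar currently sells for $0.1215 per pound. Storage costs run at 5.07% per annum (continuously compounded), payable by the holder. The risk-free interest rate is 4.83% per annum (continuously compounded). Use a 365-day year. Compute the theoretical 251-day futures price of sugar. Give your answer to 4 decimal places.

$0.1301 per pound

Net carry = r + u − y = 0.0483 + 0.0507 − 0.0000 = 0.0990
F = S·e^((r+u−y)T) = 0.1215 · e^(0.0990 × 251/365) = 0.1215 · e^0.068079
= 0.1215 × 1.070450 = $0.1301 per pound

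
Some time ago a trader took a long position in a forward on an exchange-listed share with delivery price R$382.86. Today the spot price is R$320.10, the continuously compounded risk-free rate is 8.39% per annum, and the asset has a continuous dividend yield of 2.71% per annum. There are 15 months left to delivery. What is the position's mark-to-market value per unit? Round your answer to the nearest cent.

Current fair forward for the remaining 15 months: F = S·e^((r − q)·T), (r − q) = 0.0839 − 0.0271 = 0.0568
F = 320.10 · e^(0.0568 × 15/12) = 320.10 × 1.073581 = 343.6533
Value of long forward = (F − K)·e^(−rT) = (343.6533 − 382.86) · e^(−0.0839·15/12)
= -39.2067 × 0.900437 = -35.30

-R$35.30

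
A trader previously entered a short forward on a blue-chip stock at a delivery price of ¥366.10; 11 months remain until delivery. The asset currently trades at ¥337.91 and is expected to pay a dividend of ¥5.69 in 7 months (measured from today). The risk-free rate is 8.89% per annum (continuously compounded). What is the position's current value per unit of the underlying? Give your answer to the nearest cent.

¥4.94

PV(remaining dividends) I = 5.69·e^(−0.0889·7/12) = 5.4024
Current forward F = (S − I)·e^(rT) = (337.91 − 5.4024)·e^(0.0889·11/12) = 332.5076 × 1.084904 = 360.7388
Value (long) = (F − K)·e^(−rT) = (360.7388 − 366.10) × 0.921740 = -4.9416
Short position value = −(long value) = ¥4.94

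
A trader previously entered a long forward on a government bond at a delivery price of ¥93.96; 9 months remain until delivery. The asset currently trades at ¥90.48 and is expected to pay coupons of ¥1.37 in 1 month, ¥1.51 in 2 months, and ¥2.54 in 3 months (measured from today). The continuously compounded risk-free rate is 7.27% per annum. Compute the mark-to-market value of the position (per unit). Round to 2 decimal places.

-¥3.84

PV(remaining coupons) I = 1.37·e^(−0.0727·1/12) + 1.51·e^(−0.0727·2/12) + 2.54·e^(−0.0727·3/12) = 5.3478
Current forward F = (S − I)·e^(rT) = (90.48 − 5.3478)·e^(0.0727·9/12) = 85.1322 × 1.056039 = 89.9029
Value (long) = (F − K)·e^(−rT) = (89.9029 − 93.96) × 0.946935 = -3.8418
Value = -¥3.84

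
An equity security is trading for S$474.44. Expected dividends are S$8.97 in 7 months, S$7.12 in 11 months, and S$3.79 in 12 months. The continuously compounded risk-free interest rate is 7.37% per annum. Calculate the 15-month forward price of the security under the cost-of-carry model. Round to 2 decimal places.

S$499.65

PV(dividends) I = 8.97·e^(−0.0737·7/12) + 7.12·e^(−0.0737·11/12) + 3.79·e^(−0.0737·12/12)
I = 8.5925 + 6.6549 + 3.5207 = 18.7681
F = (S − I)·e^(rT) = (474.44 − 18.7681) · e^(0.0737·15/12)
= 455.6719 · e^0.092125 = 455.6719 × 1.096502 = S$499.65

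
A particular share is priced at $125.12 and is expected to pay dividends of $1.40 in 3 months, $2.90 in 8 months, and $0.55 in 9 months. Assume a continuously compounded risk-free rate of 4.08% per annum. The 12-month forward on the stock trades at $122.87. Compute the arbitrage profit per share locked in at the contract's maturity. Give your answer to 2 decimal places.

PV(dividends) I = 1.40·e^(−0.0408·3/12) + 2.90·e^(−0.0408·8/12) + 0.55·e^(−0.0408·9/12) = 4.7414
Fair forward F* = (S − I)·e^(rT) = (125.12 − 4.7414)·e^0.040800 = 120.3786 × 1.041644 = 125.3916
Market $122.87 < fair 125.3916: forward underpriced → reverse cash-and-carry (short the stock, invest proceeds at r, pay the dividends, go long the forward).
Profit at T = |F_mkt − F*| = |122.87 − 125.3916| = $2.52 per share

$2.52 per share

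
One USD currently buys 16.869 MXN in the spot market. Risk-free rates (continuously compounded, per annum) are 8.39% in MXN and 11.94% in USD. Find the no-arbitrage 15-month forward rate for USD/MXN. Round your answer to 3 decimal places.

16.137

F = S·e^((r_MXN − r_USD)T) = 16.869 · e^((0.0839 − 0.1194) × 15/12)
= 16.869 · e^-0.044375 = 16.869 × 0.956595
F = 16.137 MXN per USD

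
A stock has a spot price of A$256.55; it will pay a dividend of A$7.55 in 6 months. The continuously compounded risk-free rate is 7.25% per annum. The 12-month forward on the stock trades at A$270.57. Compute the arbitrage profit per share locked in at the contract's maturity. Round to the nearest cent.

A$2.56 per share

PV(dividends) I = 7.55·e^(−0.0725·6/12) = 7.2812
Fair forward F* = (S − I)·e^(rT) = (256.55 − 7.2812)·e^0.072500 = 249.2688 × 1.075193 = 268.0121
Market A$270.57 > fair 268.0121: forward overpriced → cash-and-carry (borrow at r, buy the stock and collect the dividends, short the forward).
Profit at T = |F_mkt − F*| = |270.57 − 268.0121| = A$2.56 per share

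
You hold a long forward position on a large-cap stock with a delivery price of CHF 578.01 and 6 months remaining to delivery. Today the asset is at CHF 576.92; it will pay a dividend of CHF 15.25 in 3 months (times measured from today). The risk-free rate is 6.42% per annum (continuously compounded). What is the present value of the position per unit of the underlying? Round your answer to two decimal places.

CHF 2.16

PV(remaining dividends) I = 15.25·e^(−0.0642·3/12) = 15.0072
Current forward F = (S − I)·e^(rT) = (576.92 − 15.0072)·e^(0.0642·6/12) = 561.9128 × 1.032621 = 580.2430
Value (long) = (F − K)·e^(−rT) = (580.2430 − 578.01) × 0.968410 = 2.1625
Value = CHF 2.16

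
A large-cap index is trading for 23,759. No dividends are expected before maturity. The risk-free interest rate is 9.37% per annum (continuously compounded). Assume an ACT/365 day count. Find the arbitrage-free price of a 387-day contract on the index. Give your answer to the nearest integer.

26,241

F = S·e^(rT) = 23759 · e^(0.0937 × 387/365)
= 23759 · e^0.099348 = 23759 × 1.104451
F = 26,241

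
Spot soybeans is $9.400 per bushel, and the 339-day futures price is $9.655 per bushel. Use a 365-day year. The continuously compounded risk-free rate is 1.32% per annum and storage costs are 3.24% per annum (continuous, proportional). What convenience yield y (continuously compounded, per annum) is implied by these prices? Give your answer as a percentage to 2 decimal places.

F = S·e^((r+u−y)T) ⇒ (r+u−y) = ln(F/S)/T
ln(9.655/9.400) = 0.026766; /T ⇒ 0.028819
y = r + u − ln(F/S)/T = 0.0132 + 0.0324 − 0.028819 = 0.016781
y = 1.68%

1.68%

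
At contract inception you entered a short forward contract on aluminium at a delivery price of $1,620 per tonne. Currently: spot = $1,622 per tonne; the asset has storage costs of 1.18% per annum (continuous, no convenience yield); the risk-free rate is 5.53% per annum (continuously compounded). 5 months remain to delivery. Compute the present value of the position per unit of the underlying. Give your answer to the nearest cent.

-$46.90 per tonne

Current fair forward for the remaining 5 months: F = S·e^((r + u)·T), (r + u) = 0.0553 + 0.0118 = 0.0671
F = 1622 · e^(0.0671 × 5/12) = 1622 × 1.02835284 = 1667.9883
Value of long forward = (F − K)·e^(−rT) = (1667.9883 − 1620) · e^(−0.0553·5/12)
= 47.9883 × 0.97722177 = 46.90
Short position value = −(long value) = -$46.90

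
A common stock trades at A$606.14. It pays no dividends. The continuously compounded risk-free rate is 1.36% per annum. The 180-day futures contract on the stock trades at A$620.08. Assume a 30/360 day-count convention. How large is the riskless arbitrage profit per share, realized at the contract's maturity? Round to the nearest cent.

A$9.80 per share

Fair futures: F* = S·e^(carry·T), with carry = r = 0.0136
F* = 606.14 · e^(0.0136 × 180/360) = 606.14 · e^0.006800 = 606.14 × 1.006823 = A$610.2757
Market A$620.08 > fair A$610.2757: forward overpriced → cash-and-carry (buy spot, short the forward).
At maturity, profit = |F_mkt − F*| = |620.08 − 610.2757| = A$9.80 per share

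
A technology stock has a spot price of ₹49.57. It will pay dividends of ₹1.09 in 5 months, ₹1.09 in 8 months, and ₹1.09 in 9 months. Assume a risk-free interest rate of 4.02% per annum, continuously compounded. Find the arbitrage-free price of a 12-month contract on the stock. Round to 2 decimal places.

PV(dividends) I = 1.09·e^(−0.0402·5/12) + 1.09·e^(−0.0402·8/12) + 1.09·e^(−0.0402·9/12)
I = 1.0719 + 1.0612 + 1.0576 = 3.1907
F = (S − I)·e^(rT) = (49.57 − 3.1907) · e^(0.0402·12/12)
= 46.3793 · e^0.040200 = 46.3793 × 1.041019 = ₹48.28

₹48.28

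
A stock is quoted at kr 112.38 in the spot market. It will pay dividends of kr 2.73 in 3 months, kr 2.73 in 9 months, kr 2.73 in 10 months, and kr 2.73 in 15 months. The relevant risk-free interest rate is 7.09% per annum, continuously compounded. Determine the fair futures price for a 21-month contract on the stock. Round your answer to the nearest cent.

kr 115.52

PV(dividends) I = 2.73·e^(−0.0709·3/12) + 2.73·e^(−0.0709·9/12) + 2.73·e^(−0.0709·10/12) + 2.73·e^(−0.0709·15/12)
I = 2.6820 + 2.5886 + 2.5734 + 2.4985 = 10.3425
F = (S − I)·e^(rT) = (112.38 − 10.3425) · e^(0.0709·21/12)
= 102.0375 · e^0.124075 = 102.0375 × 1.132101 = kr 115.52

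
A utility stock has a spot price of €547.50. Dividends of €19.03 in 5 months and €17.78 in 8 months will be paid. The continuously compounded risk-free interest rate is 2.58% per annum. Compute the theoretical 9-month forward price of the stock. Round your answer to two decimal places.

€521.18

PV(dividends) I = 19.03·e^(−0.0258·5/12) + 17.78·e^(−0.0258·8/12)
I = 18.8265 + 17.4768 = 36.3033
F = (S − I)·e^(rT) = (547.50 − 36.3033) · e^(0.0258·9/12)
= 511.1967 · e^0.019350 = 511.1967 × 1.019538 = €521.18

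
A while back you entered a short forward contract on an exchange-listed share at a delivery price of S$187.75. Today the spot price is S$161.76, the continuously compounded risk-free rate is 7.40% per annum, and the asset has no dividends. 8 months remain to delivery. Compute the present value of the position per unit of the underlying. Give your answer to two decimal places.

Current fair forward for the remaining 8 months: F = S·e^(r·T), r = 0.0740
F = 161.76 · e^(0.0740 × 8/12) = 161.76 × 1.050570 = 169.9402
Value of long forward = (F − K)·e^(−rT) = (169.9402 − 187.75) · e^(−0.0740·8/12)
= -17.8098 × 0.951864 = -16.95
Short position value = −(long value) = S$16.95

S$16.95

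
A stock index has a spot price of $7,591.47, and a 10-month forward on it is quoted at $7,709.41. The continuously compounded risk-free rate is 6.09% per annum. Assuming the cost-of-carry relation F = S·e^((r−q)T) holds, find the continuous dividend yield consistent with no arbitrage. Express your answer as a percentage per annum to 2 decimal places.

From F = S·e^((r−q)T): (r − q) = ln(F/S)/T
ln(7709.41/7591.47) = ln(1.015536) = 0.015417
(r − q) = 0.015417 / (10/12) = 0.018500
q = r − ln(F/S)/T = 0.0609 − 0.018500 = 0.042400
q = 4.24%

4.24%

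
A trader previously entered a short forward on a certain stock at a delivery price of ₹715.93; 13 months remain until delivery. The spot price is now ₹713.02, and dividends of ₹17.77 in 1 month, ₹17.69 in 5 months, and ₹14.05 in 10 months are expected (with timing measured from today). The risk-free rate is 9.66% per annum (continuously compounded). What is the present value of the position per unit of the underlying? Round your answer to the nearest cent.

-₹20.64

PV(remaining dividends) I = 17.77·e^(−0.0966·1/12) + 17.69·e^(−0.0966·5/12) + 14.05·e^(−0.0966·10/12) = 47.5829
Current forward F = (S − I)·e^(rT) = (713.02 − 47.5829)·e^(0.0966·13/12) = 665.4371 × 1.110322 = 738.8495
Value (long) = (F − K)·e^(−rT) = (738.8495 − 715.93) × 0.900640 = 20.6422
Short position value = −(long value) = -₹20.64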